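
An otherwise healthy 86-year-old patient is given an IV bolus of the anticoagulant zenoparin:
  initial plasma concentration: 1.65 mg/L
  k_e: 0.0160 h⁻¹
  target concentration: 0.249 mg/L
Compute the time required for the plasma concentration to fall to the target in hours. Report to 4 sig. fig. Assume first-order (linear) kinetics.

t = ln(C₀ / C) / k = ln(1.650 / 0.249) / 0.01600
  = ln(6.627) / 0.01600 = 1.891 / 0.01600 = 118.2 h

118.2 h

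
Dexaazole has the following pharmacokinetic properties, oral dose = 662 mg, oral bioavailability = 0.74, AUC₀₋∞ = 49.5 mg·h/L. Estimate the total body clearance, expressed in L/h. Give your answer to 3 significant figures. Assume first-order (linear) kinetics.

CL = F·Dose / AUC = 0.74 × 662 / 49.5 = 9.897 L/h

9.90 L/h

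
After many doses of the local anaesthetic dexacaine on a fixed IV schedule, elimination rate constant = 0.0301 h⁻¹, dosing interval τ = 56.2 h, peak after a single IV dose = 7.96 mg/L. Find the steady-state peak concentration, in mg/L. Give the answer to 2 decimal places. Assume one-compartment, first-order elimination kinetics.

9.76 mg/L

e^(−kτ) = e^(−0.03010 × 56.2) = 0.1842
Accumulation ratio R = 1 / (1 − e^(−kτ)) = 1 / (1 − 0.1842) = 1.226
Steady-state peak = C₀ × R = 7.96 × 1.226 = 9.759 mg/L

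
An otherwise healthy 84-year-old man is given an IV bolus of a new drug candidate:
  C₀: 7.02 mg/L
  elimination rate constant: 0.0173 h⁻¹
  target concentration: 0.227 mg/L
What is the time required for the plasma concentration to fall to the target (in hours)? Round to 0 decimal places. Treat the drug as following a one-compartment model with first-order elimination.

t = ln(C₀ / C) / k = ln(7.020 / 0.227) / 0.01730
  = ln(30.93) / 0.01730 = 3.432 / 0.01730 = 198.4 h

198 h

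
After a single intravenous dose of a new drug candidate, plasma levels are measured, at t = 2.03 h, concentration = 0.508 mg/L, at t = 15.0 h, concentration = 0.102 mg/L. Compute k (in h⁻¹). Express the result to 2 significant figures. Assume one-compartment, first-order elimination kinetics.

0.12 h⁻¹

k = ln(C₁/C₂) / (t₂ − t₁) = ln(0.508/0.102) / (15.0 − 2.03)
  = 1.606 / 12.97 = 0.1238 h⁻¹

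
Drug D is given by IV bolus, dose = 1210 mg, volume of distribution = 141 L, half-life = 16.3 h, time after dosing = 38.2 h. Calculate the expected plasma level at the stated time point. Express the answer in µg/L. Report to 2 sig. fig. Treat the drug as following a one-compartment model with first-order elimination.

C₀ = Dose / Vd = 1210 / 141 = 8.582 mg/L
k = ln2 / t½ = 0.693147 / 16.3 = 0.04252 h⁻¹
C = C₀ · e^(−k·t) = 8.582 × e^(−0.04252 × 38.2)
  = 8.582 × 0.1971 = 1.692 mg/L
Convert: 1.692 mg/L × 1000 = 1692 µg/L

1700 µg/L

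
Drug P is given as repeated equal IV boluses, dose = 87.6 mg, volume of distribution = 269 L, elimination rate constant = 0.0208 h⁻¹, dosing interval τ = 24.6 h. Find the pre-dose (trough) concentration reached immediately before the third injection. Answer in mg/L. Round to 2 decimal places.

C₀ per dose = Dose / Vd = 87.6 / 269 = 0.3257 mg/L
Fraction remaining after one interval: r = e^(−kτ) = e^(−0.02080 × 24.6) = 0.5995
Before dose 3, 2 doses have been given (aged 1τ, 2τ).
C_trough = C₀ × (r + r²) = 0.3257 × (0.5995 + 0.3594) = 0.3123 mg/L

0.31 mg/L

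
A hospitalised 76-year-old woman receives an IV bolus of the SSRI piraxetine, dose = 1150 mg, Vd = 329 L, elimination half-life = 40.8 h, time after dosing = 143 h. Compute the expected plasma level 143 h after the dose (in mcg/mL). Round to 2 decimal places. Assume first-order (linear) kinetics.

C₀ = Dose / Vd = 1150 / 329 = 3.495 mg/L
k = ln2 / t½ = 0.693147 / 40.8 = 0.01699 h⁻¹
C = C₀ · e^(−k·t) = 3.495 × e^(−0.01699 × 143)
  = 3.495 × 0.08807 = 0.3078 mg/L
(0.3078 mg/L = 0.3078 mcg/mL)

0.31 mcg/mL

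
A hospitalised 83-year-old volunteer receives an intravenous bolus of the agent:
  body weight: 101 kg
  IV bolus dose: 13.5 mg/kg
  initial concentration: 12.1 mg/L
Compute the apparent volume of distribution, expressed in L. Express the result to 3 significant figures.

Dose = 13.5 × 101 = 1364 mg
Vd = Dose / C₀ = 1364 / 12.1 = 112.7 L

113 L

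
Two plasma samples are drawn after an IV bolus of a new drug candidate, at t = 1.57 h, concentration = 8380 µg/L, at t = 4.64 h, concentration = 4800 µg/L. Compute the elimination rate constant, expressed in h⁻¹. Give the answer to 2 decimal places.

k = ln(C₁/C₂) / (t₂ − t₁) = ln(8380/4800) / (4.64 − 1.57)
  = 0.5572 / 3.070 = 0.1815 h⁻¹

0.18 h⁻¹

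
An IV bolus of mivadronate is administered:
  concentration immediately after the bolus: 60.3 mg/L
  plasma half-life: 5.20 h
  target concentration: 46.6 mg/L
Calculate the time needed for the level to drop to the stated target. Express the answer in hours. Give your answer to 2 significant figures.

k = ln2 / t½ = 0.693147 / 5.20 = 0.1333 h⁻¹
t = ln(C₀ / C) / k = ln(60.30 / 46.6) / 0.1333
  = ln(1.294) / 0.1333 = 0.2577 / 0.1333 = 1.933 h

1.9 h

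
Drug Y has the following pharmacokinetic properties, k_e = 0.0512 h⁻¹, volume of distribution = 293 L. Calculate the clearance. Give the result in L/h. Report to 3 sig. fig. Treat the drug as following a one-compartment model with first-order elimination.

CL = k × Vd = 0.0512 × 293 = 15.00 L/h

15.0 L/h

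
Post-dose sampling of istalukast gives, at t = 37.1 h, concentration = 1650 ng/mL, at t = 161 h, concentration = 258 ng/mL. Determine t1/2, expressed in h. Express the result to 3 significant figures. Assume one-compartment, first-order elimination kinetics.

46.3 h

k = ln(C₁/C₂) / (t₂ − t₁) = ln(1650/258) / (161 − 37.1)
  = 1.856 / 123.9 = 0.01498 h⁻¹
t½ = ln2 / k = 0.693147 / 0.01498 = 46.27 h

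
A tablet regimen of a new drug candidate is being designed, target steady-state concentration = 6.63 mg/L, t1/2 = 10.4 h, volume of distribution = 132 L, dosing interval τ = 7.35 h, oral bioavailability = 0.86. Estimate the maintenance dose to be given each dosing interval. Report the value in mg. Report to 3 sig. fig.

k = ln2 / t½ = 0.693147 / 10.4 = 0.06665 h⁻¹
CL = k × Vd = 0.06665 × 132 = 8.798 L/h
At steady state, F × (Dose/τ) = Css × CL.
Dose = Css × CL × τ / F = 6.63 × 8.798 × 7.35 / 0.86 = 498.5 mg

499 mg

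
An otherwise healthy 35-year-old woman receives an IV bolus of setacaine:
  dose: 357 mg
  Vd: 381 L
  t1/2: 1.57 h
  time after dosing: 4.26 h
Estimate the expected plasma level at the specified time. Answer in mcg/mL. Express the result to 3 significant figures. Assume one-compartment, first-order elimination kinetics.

C₀ = Dose / Vd = 357.0 / 381 = 0.9370 mg/L
k = ln2 / t½ = 0.693147 / 1.57 = 0.4415 h⁻¹
C = C₀ · e^(−k·t) = 0.9370 × e^(−0.4415 × 4.26)
  = 0.9370 × 0.1525 = 0.1429 mg/L
(0.1429 mg/L = 0.1429 mcg/mL)

0.143 mcg/mL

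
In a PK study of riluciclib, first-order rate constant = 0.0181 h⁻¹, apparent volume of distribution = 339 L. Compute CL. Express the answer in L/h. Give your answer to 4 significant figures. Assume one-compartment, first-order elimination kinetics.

6.136 L/h

CL = k × Vd = 0.0181 × 339 = 6.136 L/h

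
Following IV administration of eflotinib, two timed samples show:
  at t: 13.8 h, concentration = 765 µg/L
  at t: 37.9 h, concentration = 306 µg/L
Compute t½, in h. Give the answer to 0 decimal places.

18 h

k = ln(C₁/C₂) / (t₂ − t₁) = ln(765/306) / (37.9 − 13.8)
  = 0.9163 / 24.10 = 0.03802 h⁻¹
t½ = ln2 / k = 0.693147 / 0.03802 = 18.23 h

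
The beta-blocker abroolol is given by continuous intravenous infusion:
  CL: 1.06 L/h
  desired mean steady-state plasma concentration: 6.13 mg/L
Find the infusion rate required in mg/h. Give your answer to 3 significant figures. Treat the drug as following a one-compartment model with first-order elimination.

At steady state, infusion rate R₀ = Css × CL = 6.13 × 1.060 = 6.498 mg/h

6.50 mg/h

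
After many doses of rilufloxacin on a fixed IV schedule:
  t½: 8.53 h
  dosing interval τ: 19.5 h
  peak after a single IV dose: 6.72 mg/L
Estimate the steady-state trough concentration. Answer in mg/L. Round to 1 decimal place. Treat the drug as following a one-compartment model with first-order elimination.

1.7 mg/L

k = ln2 / t½ = 0.693147 / 8.53 = 0.08126 h⁻¹
e^(−kτ) = e^(−0.08126 × 19.5) = 0.2050
Accumulation ratio R = 1 / (1 − e^(−kτ)) = 1 / (1 − 0.2050) = 1.258
Steady-state trough = C₀ × R × e^(−kτ) = 6.72 × 1.258 × 0.2050 = 1.733 mg/L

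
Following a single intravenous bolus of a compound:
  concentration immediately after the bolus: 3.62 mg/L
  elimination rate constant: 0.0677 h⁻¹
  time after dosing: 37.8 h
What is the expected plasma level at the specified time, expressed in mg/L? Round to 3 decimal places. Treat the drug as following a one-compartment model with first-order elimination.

C = C₀ · e^(−k·t) = 3.620 × e^(−0.06770 × 37.8)
  = 3.620 × 0.07738 = 0.2801 mg/L

0.280 mg/L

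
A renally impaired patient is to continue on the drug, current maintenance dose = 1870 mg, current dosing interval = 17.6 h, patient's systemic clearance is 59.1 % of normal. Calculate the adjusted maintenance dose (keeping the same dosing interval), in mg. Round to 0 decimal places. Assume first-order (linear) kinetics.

1105 mg

To keep the same average steady-state level, dosing rate must scale with clearance.
CL ratio = 59.1 / 100 = 0.5910
New dose (same interval) = 1870 × 0.5910 = 1105 mg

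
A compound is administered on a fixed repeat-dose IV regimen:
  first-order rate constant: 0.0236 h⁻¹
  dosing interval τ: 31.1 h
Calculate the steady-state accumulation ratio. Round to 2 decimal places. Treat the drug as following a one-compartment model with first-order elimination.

e^(−kτ) = e^(−0.02360 × 31.1) = 0.4800
Accumulation ratio R = 1 / (1 − e^(−kτ)) = 1 / (1 − 0.4800) = 1.923

1.92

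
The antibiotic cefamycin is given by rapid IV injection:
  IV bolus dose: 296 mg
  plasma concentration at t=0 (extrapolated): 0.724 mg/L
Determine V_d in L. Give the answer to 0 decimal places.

409 L

Vd = Dose / C₀ = 296.0 / 0.724 = 408.8 L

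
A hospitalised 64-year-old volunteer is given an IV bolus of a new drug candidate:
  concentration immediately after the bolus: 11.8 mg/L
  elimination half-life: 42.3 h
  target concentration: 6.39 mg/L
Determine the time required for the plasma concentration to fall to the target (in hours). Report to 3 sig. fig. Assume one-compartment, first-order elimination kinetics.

37.4 h

k = ln2 / t½ = 0.693147 / 42.3 = 0.01639 h⁻¹
t = ln(C₀ / C) / k = ln(11.80 / 6.39) / 0.01639
  = ln(1.847) / 0.01639 = 0.6136 / 0.01639 = 37.44 h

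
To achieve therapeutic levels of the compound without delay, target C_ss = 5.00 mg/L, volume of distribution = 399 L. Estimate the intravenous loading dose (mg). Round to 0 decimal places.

1995 mg

LD = Css × Vd = 5.00 × 399 = 1995 mg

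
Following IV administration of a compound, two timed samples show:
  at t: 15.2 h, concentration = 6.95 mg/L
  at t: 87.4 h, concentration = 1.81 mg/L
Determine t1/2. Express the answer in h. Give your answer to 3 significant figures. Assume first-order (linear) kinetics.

k = ln(C₁/C₂) / (t₂ − t₁) = ln(6.95/1.81) / (87.4 − 15.2)
  = 1.345 / 72.20 = 0.01863 h⁻¹
t½ = ln2 / k = 0.693147 / 0.01863 = 37.21 h

37.2 h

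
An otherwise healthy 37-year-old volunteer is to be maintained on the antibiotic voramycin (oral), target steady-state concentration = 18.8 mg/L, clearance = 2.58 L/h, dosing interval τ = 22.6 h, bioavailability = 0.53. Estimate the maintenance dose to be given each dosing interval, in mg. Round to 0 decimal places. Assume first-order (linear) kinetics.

At steady state, F × (Dose/τ) = Css × CL.
Dose = Css × CL × τ / F = 18.8 × 2.580 × 22.6 / 0.53 = 2068 mg

2068 mg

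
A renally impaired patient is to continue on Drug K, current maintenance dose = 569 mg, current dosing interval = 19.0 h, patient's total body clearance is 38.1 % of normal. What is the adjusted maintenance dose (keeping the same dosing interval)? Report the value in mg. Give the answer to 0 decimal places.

217 mg

To keep the same average steady-state level, dosing rate must scale with clearance.
CL ratio = 38.1 / 100 = 0.3810
New dose (same interval) = 569 × 0.3810 = 216.8 mg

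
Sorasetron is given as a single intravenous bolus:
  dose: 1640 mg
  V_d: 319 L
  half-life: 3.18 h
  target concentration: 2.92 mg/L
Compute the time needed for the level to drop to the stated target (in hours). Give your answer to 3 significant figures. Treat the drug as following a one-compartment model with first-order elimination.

2.60 h

C₀ = Dose / Vd = 1640 / 319 = 5.141 mg/L
k = ln2 / t½ = 0.693147 / 3.18 = 0.2180 h⁻¹
t = ln(C₀ / C) / k = ln(5.141 / 2.92) / 0.2180
  = ln(1.761) / 0.2180 = 0.5659 / 0.2180 = 2.596 h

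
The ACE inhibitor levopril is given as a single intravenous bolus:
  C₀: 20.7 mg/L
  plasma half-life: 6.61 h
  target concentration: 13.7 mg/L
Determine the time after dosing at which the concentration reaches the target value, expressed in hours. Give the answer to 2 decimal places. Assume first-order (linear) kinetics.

k = ln2 / t½ = 0.693147 / 6.61 = 0.1049 h⁻¹
t = ln(C₀ / C) / k = ln(20.70 / 13.7) / 0.1049
  = ln(1.511) / 0.1049 = 0.4128 / 0.1049 = 3.935 h

3.94 h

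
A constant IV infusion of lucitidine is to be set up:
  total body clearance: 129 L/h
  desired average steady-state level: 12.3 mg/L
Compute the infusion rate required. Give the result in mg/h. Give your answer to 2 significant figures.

At steady state, infusion rate R₀ = Css × CL = 12.3 × 129.0 = 1587 mg/h

1600 mg/h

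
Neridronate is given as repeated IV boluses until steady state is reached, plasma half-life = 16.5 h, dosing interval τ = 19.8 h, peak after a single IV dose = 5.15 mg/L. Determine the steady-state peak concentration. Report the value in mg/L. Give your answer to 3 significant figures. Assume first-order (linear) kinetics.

k = ln2 / t½ = 0.693147 / 16.5 = 0.04201 h⁻¹
e^(−kτ) = e^(−0.04201 × 19.8) = 0.4353
Accumulation ratio R = 1 / (1 − e^(−kτ)) = 1 / (1 − 0.4353) = 1.771
Steady-state peak = C₀ × R = 5.15 × 1.771 = 9.121 mg/L

9.12 mg/L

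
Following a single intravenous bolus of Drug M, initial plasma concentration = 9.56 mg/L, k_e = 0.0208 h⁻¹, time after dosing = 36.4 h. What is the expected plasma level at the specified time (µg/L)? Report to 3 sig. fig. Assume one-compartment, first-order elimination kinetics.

4480 µg/L

C = C₀ · e^(−k·t) = 9.560 × e^(−0.02080 × 36.4)
  = 9.560 × 0.4690 = 4.484 mg/L
Convert: 4.484 mg/L × 1000 = 4484 µg/L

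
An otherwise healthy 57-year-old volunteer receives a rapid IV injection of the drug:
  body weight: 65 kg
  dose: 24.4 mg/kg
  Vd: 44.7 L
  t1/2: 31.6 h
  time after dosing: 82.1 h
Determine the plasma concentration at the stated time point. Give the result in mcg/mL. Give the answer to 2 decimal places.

Total dose = 24.4 × 65 = 1586 mg
C₀ = Dose / Vd = 1586 / 44.7 = 35.48 mg/L
k = ln2 / t½ = 0.693147 / 31.6 = 0.02194 h⁻¹
C = C₀ · e^(−k·t) = 35.48 × e^(−0.02194 × 82.1)
  = 35.48 × 0.1651 = 5.858 mg/L
(5.858 mg/L = 5.858 mcg/mL)

5.86 mcg/mL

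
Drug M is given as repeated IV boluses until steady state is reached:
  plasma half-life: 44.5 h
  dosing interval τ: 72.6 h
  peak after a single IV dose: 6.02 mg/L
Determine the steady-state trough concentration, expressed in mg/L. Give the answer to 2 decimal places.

2.87 mg/L

k = ln2 / t½ = 0.693147 / 44.5 = 0.01558 h⁻¹
e^(−kτ) = e^(−0.01558 × 72.6) = 0.3227
Accumulation ratio R = 1 / (1 − e^(−kτ)) = 1 / (1 − 0.3227) = 1.476
Steady-state trough = C₀ × R × e^(−kτ) = 6.02 × 1.476 × 0.3227 = 2.867 mg/L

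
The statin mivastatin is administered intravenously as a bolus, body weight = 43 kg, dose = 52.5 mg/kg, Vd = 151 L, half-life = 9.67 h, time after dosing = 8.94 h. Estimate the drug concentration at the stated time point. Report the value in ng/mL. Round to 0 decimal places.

7877 ng/mL

Total dose = 52.5 × 43 = 2258 mg
C₀ = Dose / Vd = 2258 / 151 = 14.95 mg/L
k = ln2 / t½ = 0.693147 / 9.67 = 0.07168 h⁻¹
C = C₀ · e^(−k·t) = 14.95 × e^(−0.07168 × 8.94)
  = 14.95 × 0.5269 = 7.877 mg/L
Convert: 7.877 mg/L × 1000 = 7877 ng/mL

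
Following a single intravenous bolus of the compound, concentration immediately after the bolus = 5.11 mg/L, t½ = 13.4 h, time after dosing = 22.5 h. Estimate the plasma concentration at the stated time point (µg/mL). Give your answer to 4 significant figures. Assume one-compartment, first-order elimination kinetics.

1.596 µg/mL

k = ln2 / t½ = 0.693147 / 13.4 = 0.05173 h⁻¹
C = C₀ · e^(−k·t) = 5.110 × e^(−0.05173 × 22.5)
  = 5.110 × 0.3123 = 1.596 mg/L
(1.596 mg/L = 1.596 µg/mL)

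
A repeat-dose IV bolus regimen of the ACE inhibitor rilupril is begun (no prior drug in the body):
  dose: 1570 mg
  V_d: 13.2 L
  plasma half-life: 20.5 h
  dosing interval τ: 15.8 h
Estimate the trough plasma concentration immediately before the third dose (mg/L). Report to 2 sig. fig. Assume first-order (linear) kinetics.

C₀ per dose = Dose / Vd = 1570 / 13.2 = 118.9 mg/L
k = ln2 / t½ = 0.693147 / 20.5 = 0.03381 h⁻¹
Fraction remaining after one interval: r = e^(−kτ) = e^(−0.03381 × 15.8) = 0.5861
Before dose 3, 2 doses have been given (aged 1τ, 2τ).
C_trough = C₀ × (r + r²) = 118.9 × (0.5861 + 0.3435) = 110.5 mg/L

110 mg/L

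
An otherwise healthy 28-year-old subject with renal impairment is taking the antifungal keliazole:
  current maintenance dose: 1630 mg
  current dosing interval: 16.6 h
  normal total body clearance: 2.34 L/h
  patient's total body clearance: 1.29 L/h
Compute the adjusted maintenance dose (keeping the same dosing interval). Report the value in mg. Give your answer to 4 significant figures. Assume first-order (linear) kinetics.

To keep the same average steady-state level, dosing rate must scale with clearance.
CL ratio = 1.29 / 2.34 = 0.5513
New dose (same interval) = 1630 × 0.5513 = 898.6 mg

898.6 mg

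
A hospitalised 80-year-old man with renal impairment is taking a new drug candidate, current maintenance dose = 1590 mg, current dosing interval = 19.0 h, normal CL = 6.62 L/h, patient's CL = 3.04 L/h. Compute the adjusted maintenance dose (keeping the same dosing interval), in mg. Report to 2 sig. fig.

730 mg

To keep the same average steady-state level, dosing rate must scale with clearance.
CL ratio = 3.04 / 6.62 = 0.4592
New dose (same interval) = 1590 × 0.4592 = 730.1 mg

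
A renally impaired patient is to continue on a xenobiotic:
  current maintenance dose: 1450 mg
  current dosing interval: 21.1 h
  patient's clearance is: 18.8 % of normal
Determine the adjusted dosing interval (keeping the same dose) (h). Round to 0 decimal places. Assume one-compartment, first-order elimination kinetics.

112 h

To keep the same average steady-state level, dosing rate must scale with clearance.
CL ratio = 18.8 / 100 = 0.1880
New interval (same dose) = 21.1 / 0.1880 = 112.2 h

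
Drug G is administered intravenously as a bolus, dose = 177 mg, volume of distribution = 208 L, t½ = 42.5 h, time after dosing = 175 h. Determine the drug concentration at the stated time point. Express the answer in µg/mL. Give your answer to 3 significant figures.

0.0490 µg/mL

C₀ = Dose / Vd = 177.0 / 208 = 0.8510 mg/L
k = ln2 / t½ = 0.693147 / 42.5 = 0.01631 h⁻¹
C = C₀ · e^(−k·t) = 0.8510 × e^(−0.01631 × 175)
  = 0.8510 × 0.05760 = 0.04902 mg/L
(0.04902 mg/L = 0.04902 µg/mL)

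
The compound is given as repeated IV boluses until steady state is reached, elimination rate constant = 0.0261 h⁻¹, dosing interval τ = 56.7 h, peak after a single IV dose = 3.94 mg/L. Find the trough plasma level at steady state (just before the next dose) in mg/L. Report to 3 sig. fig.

e^(−kτ) = e^(−0.02610 × 56.7) = 0.2277
Accumulation ratio R = 1 / (1 − e^(−kτ)) = 1 / (1 − 0.2277) = 1.295
Steady-state trough = C₀ × R × e^(−kτ) = 3.94 × 1.295 × 0.2277 = 1.162 mg/L

1.16 mg/L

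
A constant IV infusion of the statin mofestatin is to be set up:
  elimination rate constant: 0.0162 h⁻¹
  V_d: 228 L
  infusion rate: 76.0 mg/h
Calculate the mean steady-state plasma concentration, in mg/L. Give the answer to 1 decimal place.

CL = k × Vd = 0.01620 × 228 = 3.694 L/h
At steady state Css = R₀ / CL = 76.0 / 3.694 = 20.57 mg/L

20.6 mg/L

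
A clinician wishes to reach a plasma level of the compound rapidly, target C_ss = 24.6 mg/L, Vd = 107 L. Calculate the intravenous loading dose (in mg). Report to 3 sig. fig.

LD = Css × Vd = 24.6 × 107 = 2632 mg

2630 mg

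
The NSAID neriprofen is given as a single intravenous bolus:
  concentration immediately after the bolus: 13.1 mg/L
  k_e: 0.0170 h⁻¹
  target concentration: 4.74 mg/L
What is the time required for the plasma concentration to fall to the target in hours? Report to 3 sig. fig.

t = ln(C₀ / C) / k = ln(13.10 / 4.74) / 0.01700
  = ln(2.764) / 0.01700 = 1.017 / 0.01700 = 59.82 h

59.8 h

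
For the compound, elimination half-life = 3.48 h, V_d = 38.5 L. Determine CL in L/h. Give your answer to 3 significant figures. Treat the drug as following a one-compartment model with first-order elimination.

7.67 L/h

k = ln2 / t½ = 0.693147 / 3.48 = 0.1992 h⁻¹
CL = k × Vd = 0.1992 × 38.5 = 7.669 L/h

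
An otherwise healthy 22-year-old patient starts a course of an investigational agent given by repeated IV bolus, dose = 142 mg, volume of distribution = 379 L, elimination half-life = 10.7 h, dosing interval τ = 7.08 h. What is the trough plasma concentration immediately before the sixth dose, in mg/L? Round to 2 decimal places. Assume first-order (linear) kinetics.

0.58 mg/L

C₀ per dose = Dose / Vd = 142 / 379 = 0.3747 mg/L
k = ln2 / t½ = 0.693147 / 10.7 = 0.06478 h⁻¹
Fraction remaining after one interval: r = e^(−kτ) = e^(−0.06478 × 7.08) = 0.6321
Before dose 6, 5 doses have been given (aged 1τ, 2τ, 3τ, 4τ, 5τ).
C_trough = C₀ × (r + r² + … + r^5) = C₀ × r(1−r^5)/(1−r)
        = 0.3747 × 0.6321 × (1 − 0.1009) / (1 − 0.6321) = 0.5788 mg/L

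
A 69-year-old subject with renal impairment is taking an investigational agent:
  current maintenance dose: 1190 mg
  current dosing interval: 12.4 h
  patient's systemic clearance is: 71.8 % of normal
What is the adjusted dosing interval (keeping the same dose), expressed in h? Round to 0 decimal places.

17 h

To keep the same average steady-state level, dosing rate must scale with clearance.
CL ratio = 71.8 / 100 = 0.7180
New interval (same dose) = 12.4 / 0.7180 = 17.27 h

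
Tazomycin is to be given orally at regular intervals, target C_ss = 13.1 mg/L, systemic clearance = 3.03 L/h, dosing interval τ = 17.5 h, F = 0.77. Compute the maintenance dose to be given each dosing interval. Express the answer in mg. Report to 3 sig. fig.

902 mg

At steady state, F × (Dose/τ) = Css × CL.
Dose = Css × CL × τ / F = 13.1 × 3.030 × 17.5 / 0.77 = 902.1 mg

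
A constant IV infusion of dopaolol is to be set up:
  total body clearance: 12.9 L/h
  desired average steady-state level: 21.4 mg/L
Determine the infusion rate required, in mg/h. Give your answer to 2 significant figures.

At steady state, infusion rate R₀ = Css × CL = 21.4 × 12.90 = 276.1 mg/h

280 mg/h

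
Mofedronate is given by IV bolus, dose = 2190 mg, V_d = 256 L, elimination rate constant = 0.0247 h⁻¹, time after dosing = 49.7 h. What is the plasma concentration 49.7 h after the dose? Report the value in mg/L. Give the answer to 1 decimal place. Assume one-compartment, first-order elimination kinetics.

C₀ = Dose / Vd = 2190 / 256 = 8.555 mg/L
C = C₀ · e^(−k·t) = 8.555 × e^(−0.02470 × 49.7)
  = 8.555 × 0.2930 = 2.507 mg/L

2.5 mg/L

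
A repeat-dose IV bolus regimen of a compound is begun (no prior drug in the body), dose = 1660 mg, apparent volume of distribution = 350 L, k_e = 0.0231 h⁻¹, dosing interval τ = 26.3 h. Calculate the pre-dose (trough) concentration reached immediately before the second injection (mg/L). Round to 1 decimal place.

C₀ per dose = Dose / Vd = 1660 / 350 = 4.743 mg/L
Fraction remaining after one interval: r = e^(−kτ) = e^(−0.02310 × 26.3) = 0.5447
Before dose 2, 1 dose has been given (aged 1τ).
C_trough = C₀ × r = 4.743 × 0.5447 = 2.584 mg/L

2.6 mg/L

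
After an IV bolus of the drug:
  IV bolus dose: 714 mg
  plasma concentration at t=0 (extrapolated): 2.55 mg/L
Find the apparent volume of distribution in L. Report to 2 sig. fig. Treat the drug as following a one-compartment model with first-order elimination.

Vd = Dose / C₀ = 714.0 / 2.55 = 280.0 L

280 L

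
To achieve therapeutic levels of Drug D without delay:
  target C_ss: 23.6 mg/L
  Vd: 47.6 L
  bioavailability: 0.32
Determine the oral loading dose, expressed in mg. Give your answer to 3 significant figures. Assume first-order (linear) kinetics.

3510 mg

LD = Css × Vd / F = 23.6 × 47.6 / 0.32 = 3511 mg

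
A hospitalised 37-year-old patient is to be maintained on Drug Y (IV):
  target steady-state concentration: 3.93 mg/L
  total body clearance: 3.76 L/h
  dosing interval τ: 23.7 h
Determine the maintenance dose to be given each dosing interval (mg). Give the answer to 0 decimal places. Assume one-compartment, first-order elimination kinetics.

350 mg

At steady state, Dose/τ = Css × CL.
Dose = Css × CL × τ = 3.93 × 3.760 × 23.7 = 350.2 mg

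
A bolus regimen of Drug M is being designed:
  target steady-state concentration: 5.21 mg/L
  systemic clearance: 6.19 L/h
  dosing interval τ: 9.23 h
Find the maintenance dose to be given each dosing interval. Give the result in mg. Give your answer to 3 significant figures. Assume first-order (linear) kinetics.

298 mg

At steady state, Dose/τ = Css × CL.
Dose = Css × CL × τ = 5.21 × 6.190 × 9.23 = 297.7 mg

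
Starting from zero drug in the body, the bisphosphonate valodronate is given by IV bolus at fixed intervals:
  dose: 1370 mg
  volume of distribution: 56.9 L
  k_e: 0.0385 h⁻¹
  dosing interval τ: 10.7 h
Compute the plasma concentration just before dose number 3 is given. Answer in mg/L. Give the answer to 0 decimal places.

C₀ per dose = Dose / Vd = 1370 / 56.9 = 24.08 mg/L
Fraction remaining after one interval: r = e^(−kτ) = e^(−0.03850 × 10.7) = 0.6624
Before dose 3, 2 doses have been given (aged 1τ, 2τ).
C_trough = C₀ × (r + r²) = 24.08 × (0.6624 + 0.4388) = 26.52 mg/L

27 mg/L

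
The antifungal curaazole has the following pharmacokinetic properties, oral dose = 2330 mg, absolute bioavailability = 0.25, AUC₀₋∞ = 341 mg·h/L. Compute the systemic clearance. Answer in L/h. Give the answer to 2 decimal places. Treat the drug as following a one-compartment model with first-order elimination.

CL = F·Dose / AUC = 0.25 × 2330 / 341 = 1.708 L/h

1.71 L/h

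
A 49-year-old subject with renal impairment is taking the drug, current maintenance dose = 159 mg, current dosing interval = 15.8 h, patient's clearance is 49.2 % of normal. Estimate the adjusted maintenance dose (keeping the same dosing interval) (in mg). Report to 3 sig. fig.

78.2 mg

To keep the same average steady-state level, dosing rate must scale with clearance.
CL ratio = 49.2 / 100 = 0.4920
New dose (same interval) = 159 × 0.4920 = 78.23 mg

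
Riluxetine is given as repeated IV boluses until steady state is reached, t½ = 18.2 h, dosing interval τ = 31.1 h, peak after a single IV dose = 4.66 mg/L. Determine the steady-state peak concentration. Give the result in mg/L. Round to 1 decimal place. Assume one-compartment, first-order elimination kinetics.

k = ln2 / t½ = 0.693147 / 18.2 = 0.03809 h⁻¹
e^(−kτ) = e^(−0.03809 × 31.1) = 0.3059
Accumulation ratio R = 1 / (1 − e^(−kτ)) = 1 / (1 − 0.3059) = 1.441
Steady-state peak = C₀ × R = 4.66 × 1.441 = 6.715 mg/L

6.7 mg/L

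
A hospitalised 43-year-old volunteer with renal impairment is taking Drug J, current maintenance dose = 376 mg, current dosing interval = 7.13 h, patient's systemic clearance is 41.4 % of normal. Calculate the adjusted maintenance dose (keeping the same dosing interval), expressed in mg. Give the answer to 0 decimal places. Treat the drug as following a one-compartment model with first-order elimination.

To keep the same average steady-state level, dosing rate must scale with clearance.
CL ratio = 41.4 / 100 = 0.4140
New dose (same interval) = 376 × 0.4140 = 155.7 mg

156 mg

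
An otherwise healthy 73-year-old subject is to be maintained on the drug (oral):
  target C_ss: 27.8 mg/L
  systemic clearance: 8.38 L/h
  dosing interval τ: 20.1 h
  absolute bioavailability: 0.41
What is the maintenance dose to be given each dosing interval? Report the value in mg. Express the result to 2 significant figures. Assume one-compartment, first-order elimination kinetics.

11000 mg

At steady state, F × (Dose/τ) = Css × CL.
Dose = Css × CL × τ / F = 27.8 × 8.380 × 20.1 / 0.41 = 11420 mg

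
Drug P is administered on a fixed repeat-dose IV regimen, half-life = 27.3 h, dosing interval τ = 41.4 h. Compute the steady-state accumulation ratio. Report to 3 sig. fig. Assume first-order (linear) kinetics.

1.54

k = ln2 / t½ = 0.693147 / 27.3 = 0.02539 h⁻¹
e^(−kτ) = e^(−0.02539 × 41.4) = 0.3495
Accumulation ratio R = 1 / (1 − e^(−kτ)) = 1 / (1 − 0.3495) = 1.537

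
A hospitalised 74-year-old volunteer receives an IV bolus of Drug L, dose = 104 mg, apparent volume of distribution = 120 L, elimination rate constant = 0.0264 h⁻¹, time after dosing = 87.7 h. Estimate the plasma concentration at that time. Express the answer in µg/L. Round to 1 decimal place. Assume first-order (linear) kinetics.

C₀ = Dose / Vd = 104.0 / 120 = 0.8667 mg/L
C = C₀ · e^(−k·t) = 0.8667 × e^(−0.02640 × 87.7)
  = 0.8667 × 0.09874 = 0.08558 mg/L
Convert: 0.08558 mg/L × 1000 = 85.58 µg/L

85.6 µg/L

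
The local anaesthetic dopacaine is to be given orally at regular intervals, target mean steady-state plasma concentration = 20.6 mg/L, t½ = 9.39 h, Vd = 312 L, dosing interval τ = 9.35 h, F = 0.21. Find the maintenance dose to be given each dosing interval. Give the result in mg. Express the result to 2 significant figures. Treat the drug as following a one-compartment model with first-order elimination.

k = ln2 / t½ = 0.693147 / 9.39 = 0.07382 h⁻¹
CL = k × Vd = 0.07382 × 312 = 23.03 L/h
At steady state, F × (Dose/τ) = Css × CL.
Dose = Css × CL × τ / F = 20.6 × 23.03 × 9.35 / 0.21 = 21120 mg

21000 mg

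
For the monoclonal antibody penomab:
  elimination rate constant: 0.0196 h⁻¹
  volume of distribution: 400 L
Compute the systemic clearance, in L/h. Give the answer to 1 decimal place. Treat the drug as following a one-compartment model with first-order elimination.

7.8 L/h

CL = k × Vd = 0.0196 × 400 = 7.840 L/h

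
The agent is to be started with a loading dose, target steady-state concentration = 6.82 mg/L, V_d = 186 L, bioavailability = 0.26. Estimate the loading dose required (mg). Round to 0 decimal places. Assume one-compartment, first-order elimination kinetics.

4879 mg

LD = Css × Vd / F = 6.82 × 186 / 0.26 = 4879 mg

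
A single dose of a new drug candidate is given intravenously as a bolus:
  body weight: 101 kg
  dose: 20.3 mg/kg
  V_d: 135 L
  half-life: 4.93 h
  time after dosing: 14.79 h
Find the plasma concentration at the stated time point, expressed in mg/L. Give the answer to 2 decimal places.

Total dose = 20.3 × 101 = 2050 mg
C₀ = Dose / Vd = 2050 / 135 = 15.19 mg/L
k = ln2 / t½ = 0.693147 / 4.93 = 0.1406 h⁻¹
t / t½ = 14.79 / 4.93 = 3 half-lives
C = C₀ × (1/2)^3 = 15.19 × 0.1250 = 1.899 mg/L

1.90 mg/L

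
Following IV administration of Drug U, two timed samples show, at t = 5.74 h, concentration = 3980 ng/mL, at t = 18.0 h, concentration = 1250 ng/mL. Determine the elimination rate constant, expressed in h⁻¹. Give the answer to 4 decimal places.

0.0945 h⁻¹

k = ln(C₁/C₂) / (t₂ − t₁) = ln(3980/1250) / (18.0 − 5.74)
  = 1.158 / 12.26 = 0.09445 h⁻¹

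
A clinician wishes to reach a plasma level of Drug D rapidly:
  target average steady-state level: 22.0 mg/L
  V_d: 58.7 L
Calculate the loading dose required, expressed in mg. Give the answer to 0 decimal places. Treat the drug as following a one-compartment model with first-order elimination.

LD = Css × Vd = 22.0 × 58.7 = 1291 mg

1291 mg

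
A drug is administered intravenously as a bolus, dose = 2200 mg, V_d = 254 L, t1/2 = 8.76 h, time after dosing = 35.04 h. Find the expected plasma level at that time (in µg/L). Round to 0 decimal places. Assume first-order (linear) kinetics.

541 µg/L

C₀ = Dose / Vd = 2200 / 254 = 8.661 mg/L
k = ln2 / t½ = 0.693147 / 8.76 = 0.07913 h⁻¹
t / t½ = 35.04 / 8.76 = 4 half-lives
C = C₀ × (1/2)^4 = 8.661 × 0.06250 = 0.5413 mg/L
Convert: 0.5413 mg/L × 1000 = 541.3 µg/L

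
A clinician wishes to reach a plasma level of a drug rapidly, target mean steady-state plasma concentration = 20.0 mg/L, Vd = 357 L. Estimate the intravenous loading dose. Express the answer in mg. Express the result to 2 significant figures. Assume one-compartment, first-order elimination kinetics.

7100 mg

LD = Css × Vd = 20.0 × 357 = 7140 mg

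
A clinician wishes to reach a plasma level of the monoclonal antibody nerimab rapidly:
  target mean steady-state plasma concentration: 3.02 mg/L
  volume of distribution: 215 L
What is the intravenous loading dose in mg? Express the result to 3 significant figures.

649 mg

LD = Css × Vd = 3.02 × 215 = 649.3 mg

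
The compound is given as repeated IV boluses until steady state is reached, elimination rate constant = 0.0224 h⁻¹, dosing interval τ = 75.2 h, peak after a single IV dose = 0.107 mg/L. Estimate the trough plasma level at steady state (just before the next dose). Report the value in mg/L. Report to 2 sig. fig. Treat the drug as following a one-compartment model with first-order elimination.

0.024 mg/L

e^(−kτ) = e^(−0.02240 × 75.2) = 0.1855
Accumulation ratio R = 1 / (1 − e^(−kτ)) = 1 / (1 − 0.1855) = 1.228
Steady-state trough = C₀ × R × e^(−kτ) = 0.107 × 1.228 × 0.1855 = 0.02437 mg/L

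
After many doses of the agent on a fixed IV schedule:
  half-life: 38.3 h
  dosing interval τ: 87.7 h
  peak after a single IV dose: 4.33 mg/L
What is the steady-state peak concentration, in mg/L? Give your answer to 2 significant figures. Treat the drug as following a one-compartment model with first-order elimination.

k = ln2 / t½ = 0.693147 / 38.3 = 0.01810 h⁻¹
e^(−kτ) = e^(−0.01810 × 87.7) = 0.2045
Accumulation ratio R = 1 / (1 − e^(−kτ)) = 1 / (1 − 0.2045) = 1.257
Steady-state peak = C₀ × R = 4.33 × 1.257 = 5.443 mg/L

5.4 mg/L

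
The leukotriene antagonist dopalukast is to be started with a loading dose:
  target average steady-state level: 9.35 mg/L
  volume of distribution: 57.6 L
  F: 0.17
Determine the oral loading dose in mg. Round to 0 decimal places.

3168 mg

LD = Css × Vd / F = 9.35 × 57.6 / 0.17 = 3168 mg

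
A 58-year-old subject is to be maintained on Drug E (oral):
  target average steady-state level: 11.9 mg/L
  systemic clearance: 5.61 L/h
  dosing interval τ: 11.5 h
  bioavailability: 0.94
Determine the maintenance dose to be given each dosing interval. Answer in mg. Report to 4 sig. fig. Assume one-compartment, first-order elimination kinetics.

At steady state, F × (Dose/τ) = Css × CL.
Dose = Css × CL × τ / F = 11.9 × 5.610 × 11.5 / 0.94 = 816.7 mg

816.7 mg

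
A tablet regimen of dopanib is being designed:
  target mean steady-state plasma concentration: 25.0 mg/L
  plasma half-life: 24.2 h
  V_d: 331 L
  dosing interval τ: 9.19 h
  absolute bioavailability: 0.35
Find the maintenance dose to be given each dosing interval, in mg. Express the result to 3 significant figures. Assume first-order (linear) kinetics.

k = ln2 / t½ = 0.693147 / 24.2 = 0.02864 h⁻¹
CL = k × Vd = 0.02864 × 331 = 9.480 L/h
At steady state, F × (Dose/τ) = Css × CL.
Dose = Css × CL × τ / F = 25.0 × 9.480 × 9.19 / 0.35 = 6223 mg

6220 mg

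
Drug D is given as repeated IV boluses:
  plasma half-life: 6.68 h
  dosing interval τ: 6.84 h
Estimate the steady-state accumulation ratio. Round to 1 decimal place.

2.0

k = ln2 / t½ = 0.693147 / 6.68 = 0.1038 h⁻¹
e^(−kτ) = e^(−0.1038 × 6.84) = 0.4916
Accumulation ratio R = 1 / (1 − e^(−kτ)) = 1 / (1 − 0.4916) = 1.967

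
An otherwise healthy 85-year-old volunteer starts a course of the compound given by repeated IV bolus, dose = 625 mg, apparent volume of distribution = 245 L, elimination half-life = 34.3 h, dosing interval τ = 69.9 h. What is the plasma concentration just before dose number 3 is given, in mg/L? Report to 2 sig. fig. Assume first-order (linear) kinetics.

0.77 mg/L

C₀ per dose = Dose / Vd = 625 / 245 = 2.551 mg/L
k = ln2 / t½ = 0.693147 / 34.3 = 0.02021 h⁻¹
Fraction remaining after one interval: r = e^(−kτ) = e^(−0.02021 × 69.9) = 0.2435
Before dose 3, 2 doses have been given (aged 1τ, 2τ).
C_trough = C₀ × (r + r²) = 2.551 × (0.2435 + 0.05929) = 0.7724 mg/L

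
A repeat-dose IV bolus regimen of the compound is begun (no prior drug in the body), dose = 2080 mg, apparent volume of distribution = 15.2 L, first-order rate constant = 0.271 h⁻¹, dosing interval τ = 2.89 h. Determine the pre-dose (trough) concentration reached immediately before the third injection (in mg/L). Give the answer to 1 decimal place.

91.1 mg/L

C₀ per dose = Dose / Vd = 2080 / 15.2 = 136.8 mg/L
Fraction remaining after one interval: r = e^(−kτ) = e^(−0.2710 × 2.89) = 0.4569
Before dose 3, 2 doses have been given (aged 1τ, 2τ).
C_trough = C₀ × (r + r²) = 136.8 × (0.4569 + 0.2088) = 91.07 mg/L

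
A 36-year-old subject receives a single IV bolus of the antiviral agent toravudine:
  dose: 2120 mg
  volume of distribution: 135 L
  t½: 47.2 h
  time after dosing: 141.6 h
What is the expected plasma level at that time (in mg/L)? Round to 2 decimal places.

1.96 mg/L

C₀ = Dose / Vd = 2120 / 135 = 15.70 mg/L
k = ln2 / t½ = 0.693147 / 47.2 = 0.01469 h⁻¹
t / t½ = 141.6 / 47.2 = 3 half-lives
C = C₀ × (1/2)^3 = 15.70 × 0.1250 = 1.963 mg/L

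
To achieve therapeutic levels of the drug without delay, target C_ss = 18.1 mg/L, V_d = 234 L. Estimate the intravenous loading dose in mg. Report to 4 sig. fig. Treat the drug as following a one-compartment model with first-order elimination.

4235 mg

LD = Css × Vd = 18.1 × 234 = 4235 mg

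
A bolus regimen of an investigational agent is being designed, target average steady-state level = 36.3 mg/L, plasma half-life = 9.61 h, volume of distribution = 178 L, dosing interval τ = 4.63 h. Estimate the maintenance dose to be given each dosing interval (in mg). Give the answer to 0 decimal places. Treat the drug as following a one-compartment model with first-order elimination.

2158 mg

k = ln2 / t½ = 0.693147 / 9.61 = 0.07213 h⁻¹
CL = k × Vd = 0.07213 × 178 = 12.84 L/h
At steady state, Dose/τ = Css × CL.
Dose = Css × CL × τ = 36.3 × 12.84 × 4.63 = 2158 mg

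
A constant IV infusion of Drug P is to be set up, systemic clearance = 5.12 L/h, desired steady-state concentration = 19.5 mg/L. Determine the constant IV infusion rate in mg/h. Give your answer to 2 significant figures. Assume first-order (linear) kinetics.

100 mg/h

At steady state, infusion rate R₀ = Css × CL = 19.5 × 5.120 = 99.84 mg/h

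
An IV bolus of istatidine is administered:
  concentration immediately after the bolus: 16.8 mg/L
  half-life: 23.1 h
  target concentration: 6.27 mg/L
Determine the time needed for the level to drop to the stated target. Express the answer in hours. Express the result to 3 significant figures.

32.8 h

k = ln2 / t½ = 0.693147 / 23.1 = 0.03001 h⁻¹
t = ln(C₀ / C) / k = ln(16.80 / 6.27) / 0.03001
  = ln(2.679) / 0.03001 = 0.9854 / 0.03001 = 32.84 h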